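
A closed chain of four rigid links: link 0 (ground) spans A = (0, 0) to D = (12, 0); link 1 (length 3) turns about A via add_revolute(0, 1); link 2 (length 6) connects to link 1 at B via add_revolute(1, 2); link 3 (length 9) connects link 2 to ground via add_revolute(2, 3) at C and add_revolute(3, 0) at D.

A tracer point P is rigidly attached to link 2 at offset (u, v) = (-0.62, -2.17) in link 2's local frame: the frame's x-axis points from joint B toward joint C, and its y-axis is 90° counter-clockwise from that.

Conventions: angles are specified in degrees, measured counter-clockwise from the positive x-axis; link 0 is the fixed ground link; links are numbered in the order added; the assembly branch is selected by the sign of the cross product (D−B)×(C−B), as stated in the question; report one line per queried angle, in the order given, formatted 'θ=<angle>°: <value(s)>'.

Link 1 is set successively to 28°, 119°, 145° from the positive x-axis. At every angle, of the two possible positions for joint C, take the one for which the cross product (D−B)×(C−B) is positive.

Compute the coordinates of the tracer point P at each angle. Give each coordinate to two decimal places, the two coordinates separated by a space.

A=(0,0), D=(12.00,0)
θ=28°: B = A + 3.00·(cos28°, sin28°) = (2.6488, 1.4084)
θ=28°: |BD| = 9.4566
θ=28°: circle(B,6.00) ∩ circle(D,9.00): a=2.3490, h=5.5211
θ=28°:   candidates: C₊=(5.7939,6.5180) cross=52.211; C₋=(4.1494,-4.4009) cross=-52.211
θ=28°:   branch + wants cross > 0 → take C=(5.7939,6.5180) (cross=52.211)
θ=28°: ex = (C−B)/|BC| = (0.5242,0.8516); ey = (-0.8516,0.5242)
θ=28°: P = B + -0.62·ex + -2.17·ey = (4.1718,-0.2571)
θ=119°: B = A + 3.00·(cos119°, sin119°) = (-1.4544, 2.6239)
θ=119°: |BD| = 13.7079
θ=119°: circle(B,6.00) ∩ circle(D,9.00): a=5.2126, h=2.9714
θ=119°:   candidates: C₊=(4.2305,4.5426) cross=40.732; C₋=(3.0930,-1.2904) cross=-40.732
θ=119°:   branch + wants cross > 0 → take C=(4.2305,4.5426) (cross=40.732)
θ=119°: ex = (C−B)/|BC| = (0.9475,0.3198); ey = (-0.3198,0.9475)
θ=119°: P = B + -0.62·ex + -2.17·ey = (-1.3479,0.3695)
θ=145°: B = A + 3.00·(cos145°, sin145°) = (-2.4575, 1.7207)
θ=145°: |BD| = 14.5595
θ=145°: circle(B,6.00) ∩ circle(D,9.00): a=5.7344, h=1.7655
θ=145°:   candidates: C₊=(3.4454,2.7962) cross=25.705; C₋=(3.0281,-0.7101) cross=-25.705
θ=145°:   branch + wants cross > 0 → take C=(3.4454,2.7962) (cross=25.705)
θ=145°: ex = (C−B)/|BC| = (0.9838,0.1792); ey = (-0.1792,0.9838)
θ=145°: P = B + -0.62·ex + -2.17·ey = (-2.6785,-0.5253)

θ=28°: 4.17 -0.26
θ=119°: -1.35 0.37
θ=145°: -2.68 -0.53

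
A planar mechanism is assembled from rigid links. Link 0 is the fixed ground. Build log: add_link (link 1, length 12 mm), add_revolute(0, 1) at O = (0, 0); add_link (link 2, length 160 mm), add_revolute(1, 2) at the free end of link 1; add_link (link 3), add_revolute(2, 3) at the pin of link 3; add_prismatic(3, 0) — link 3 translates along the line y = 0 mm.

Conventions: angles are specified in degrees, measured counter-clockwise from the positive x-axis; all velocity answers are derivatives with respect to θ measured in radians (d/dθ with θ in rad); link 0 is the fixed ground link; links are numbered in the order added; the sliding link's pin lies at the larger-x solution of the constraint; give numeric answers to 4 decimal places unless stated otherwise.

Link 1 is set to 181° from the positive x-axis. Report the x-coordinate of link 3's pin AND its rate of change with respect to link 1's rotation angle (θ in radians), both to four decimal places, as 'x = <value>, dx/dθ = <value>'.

geometry: r = 12 mm, L = 160 mm, e = 0 mm
crank pin P = (r cos θ, r sin θ) = (-11.998172, -0.209429)
h = r sin θ − e = -0.209429 − 0 = -0.209429
x = r cos θ + √(L² − h²) = -11.998172 + 159.999863 = 148.001691
dx/dθ = −r sin θ − h·r cos θ/√(L² − h²) (θ in radians; h = -0.209429) = 0.193724

x = 148.0017, dx/dθ = 0.1937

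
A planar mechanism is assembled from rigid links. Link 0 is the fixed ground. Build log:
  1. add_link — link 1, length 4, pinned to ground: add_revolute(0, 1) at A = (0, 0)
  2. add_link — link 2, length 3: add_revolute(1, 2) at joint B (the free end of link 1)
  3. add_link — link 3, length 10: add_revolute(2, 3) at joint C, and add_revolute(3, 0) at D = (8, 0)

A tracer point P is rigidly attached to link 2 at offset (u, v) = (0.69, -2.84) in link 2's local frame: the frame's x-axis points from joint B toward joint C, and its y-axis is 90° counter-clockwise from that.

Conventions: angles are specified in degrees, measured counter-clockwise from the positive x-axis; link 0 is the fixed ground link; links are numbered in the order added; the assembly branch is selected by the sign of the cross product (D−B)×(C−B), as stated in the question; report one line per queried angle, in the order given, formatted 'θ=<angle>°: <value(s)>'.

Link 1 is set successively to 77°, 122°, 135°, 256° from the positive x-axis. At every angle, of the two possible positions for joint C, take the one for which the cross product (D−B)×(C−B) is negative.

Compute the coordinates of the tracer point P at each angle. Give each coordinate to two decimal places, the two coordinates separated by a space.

A=(0,0), D=(8.00,0)
θ=77°: B = A + 4.00·(cos77°, sin77°) = (0.8998, 3.8975)
θ=77°: |BD| = 8.0996
θ=77°: circle(B,3.00) ∩ circle(D,10.00): a=-1.5678, h=2.5577
θ=77°:   candidates: C₊=(0.7562,6.8940) cross=20.717; C₋=(-1.7053,2.4097) cross=-20.717
θ=77°:   branch - wants cross < 0 → take C=(-1.7053,2.4097) (cross=-20.717)
θ=77°: ex = (C−B)/|BC| = (-0.8684,-0.4959); ey = (0.4959,-0.8684)
θ=77°: P = B + 0.69·ex + -2.84·ey = (-1.1078,6.0215)
θ=122°: B = A + 4.00·(cos122°, sin122°) = (-2.1197, 3.3922)
θ=122°: |BD| = 10.6731
θ=122°: circle(B,3.00) ∩ circle(D,10.00): a=1.0735, h=2.8014
θ=122°:   candidates: C₊=(-0.2115,5.7071) cross=29.899; C₋=(-1.9922,0.3949) cross=-29.899
θ=122°:   branch - wants cross < 0 → take C=(-1.9922,0.3949) (cross=-29.899)
θ=122°: ex = (C−B)/|BC| = (0.0425,-0.9991); ey = (0.9991,0.0425)
θ=122°: P = B + 0.69·ex + -2.84·ey = (-4.9278,2.5821)
θ=135°: B = A + 4.00·(cos135°, sin135°) = (-2.8284, 2.8284)
θ=135°: |BD| = 11.1917
θ=135°: circle(B,3.00) ∩ circle(D,10.00): a=1.5304, h=2.5803
θ=135°:   candidates: C₊=(-0.6956,4.9382) cross=28.878; C₋=(-1.9998,-0.0549) cross=-28.878
θ=135°:   branch - wants cross < 0 → take C=(-1.9998,-0.0549) (cross=-28.878)
θ=135°: ex = (C−B)/|BC| = (0.2762,-0.9611); ey = (0.9611,0.2762)
θ=135°: P = B + 0.69·ex + -2.84·ey = (-5.3674,1.3809)
θ=256°: B = A + 4.00·(cos256°, sin256°) = (-0.9677, -3.8812)
θ=256°: |BD| = 9.7715
θ=256°: circle(B,3.00) ∩ circle(D,10.00): a=0.2294, h=2.9912
θ=256°:   candidates: C₊=(-1.9453,-1.0449) cross=29.229; C₋=(0.4309,-6.5352) cross=-29.229
θ=256°:   branch - wants cross < 0 → take C=(0.4309,-6.5352) (cross=-29.229)
θ=256°: ex = (C−B)/|BC| = (0.4662,-0.8847); ey = (0.8847,0.4662)
θ=256°: P = B + 0.69·ex + -2.84·ey = (-3.1585,-5.8156)

θ=77°: -1.11 6.02
θ=122°: -4.93 2.58
θ=135°: -5.37 1.38
θ=256°: -3.16 -5.82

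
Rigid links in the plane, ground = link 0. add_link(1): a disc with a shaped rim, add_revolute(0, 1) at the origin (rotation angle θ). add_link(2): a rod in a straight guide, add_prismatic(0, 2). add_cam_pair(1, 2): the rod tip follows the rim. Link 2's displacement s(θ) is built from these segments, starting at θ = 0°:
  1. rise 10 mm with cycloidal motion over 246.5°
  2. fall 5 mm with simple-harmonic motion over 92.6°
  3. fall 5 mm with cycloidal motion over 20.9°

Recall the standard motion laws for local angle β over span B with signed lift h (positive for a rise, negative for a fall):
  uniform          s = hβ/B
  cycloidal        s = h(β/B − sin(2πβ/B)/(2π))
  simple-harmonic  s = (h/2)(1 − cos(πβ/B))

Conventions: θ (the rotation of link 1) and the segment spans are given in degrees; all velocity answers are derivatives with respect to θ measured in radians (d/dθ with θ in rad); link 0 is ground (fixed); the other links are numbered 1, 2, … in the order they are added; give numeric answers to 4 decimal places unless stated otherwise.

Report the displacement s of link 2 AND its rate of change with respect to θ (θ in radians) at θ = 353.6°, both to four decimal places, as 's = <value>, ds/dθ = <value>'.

segment 1 (0° to 246.5°, cycloidal, h = 10) is passed completely: s = 0.0000 + (10) = 10.0000
segment 2 (246.5° to 339.1°, simple-harmonic, h = -5) is passed completely: s = 10.0000 + (-5) = 5.0000
θ = 353.6° falls in segment 3 (339.1° to 360°, cycloidal, h = -5): β = 353.6 − 339.1 = 14.5°, B = 20.9°; Δs = -5·(0.6938 − sin(2π·0.6938)/(2π)) = -4.2155; s = 5.0000 − 4.2155 = 0.7845
velocity in seg [339.1°–360°] (cycloidal), θ in radians: β = 14.5° = 0.2531 rad, B = 20.9° = 0.3648 rad; ds/dθ = (h/B)(1 − cos(2πβ/B)) = ((-5)/0.3648)(1 − cos(2π·0.6938)) = -18.448977 mm/rad

s = 0.7845, ds/dθ = -18.4490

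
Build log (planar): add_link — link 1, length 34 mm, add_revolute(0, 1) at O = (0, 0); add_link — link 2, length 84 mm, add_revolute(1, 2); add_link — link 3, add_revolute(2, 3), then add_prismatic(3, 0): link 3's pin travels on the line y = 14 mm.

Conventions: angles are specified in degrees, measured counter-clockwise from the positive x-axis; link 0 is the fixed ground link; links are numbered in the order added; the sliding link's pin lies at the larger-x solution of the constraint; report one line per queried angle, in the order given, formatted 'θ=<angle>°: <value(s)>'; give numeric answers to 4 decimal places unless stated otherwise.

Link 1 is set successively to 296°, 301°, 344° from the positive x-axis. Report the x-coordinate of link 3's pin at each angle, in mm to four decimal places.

geometry: r = 34 mm, L = 84 mm, e = 14 mm
θ=296°: crank pin P = (r cos θ, r sin θ) = (14.904619, -30.558998)
θ=296°: h = r sin θ − e = -30.558998 − 14 = -44.558998
θ=296°: x = r cos θ + √(L² − h²) = 14.904619 + 71.207413 = 86.112032
θ=301°: crank pin P = (r cos θ, r sin θ) = (17.511295, -29.143688)
θ=301°: h = r sin θ − e = -29.143688 − 14 = -43.143688
θ=301°: x = r cos θ + √(L² − h²) = 17.511295 + 72.073727 = 89.585022
θ=344°: crank pin P = (r cos θ, r sin θ) = (32.682898, -9.371670)
θ=344°: h = r sin θ − e = -9.371670 − 14 = -23.371670
θ=344°: x = r cos θ + √(L² − h²) = 32.682898 + 80.683115 = 113.366013

θ=296°: 86.1120
θ=301°: 89.5850
θ=344°: 113.3660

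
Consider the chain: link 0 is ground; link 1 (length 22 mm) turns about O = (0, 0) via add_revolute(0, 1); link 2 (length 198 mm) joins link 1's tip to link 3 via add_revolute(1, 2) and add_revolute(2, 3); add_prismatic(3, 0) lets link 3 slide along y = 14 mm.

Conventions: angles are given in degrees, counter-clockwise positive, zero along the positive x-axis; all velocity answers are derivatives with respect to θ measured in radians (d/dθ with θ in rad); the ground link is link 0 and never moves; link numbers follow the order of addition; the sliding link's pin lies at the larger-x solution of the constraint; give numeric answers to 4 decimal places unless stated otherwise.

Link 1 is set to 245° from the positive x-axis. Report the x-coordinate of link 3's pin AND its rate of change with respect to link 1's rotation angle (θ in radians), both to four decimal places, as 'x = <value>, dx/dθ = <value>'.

geometry: r = 22 mm, L = 198 mm, e = 14 mm
crank pin P = (r cos θ, r sin θ) = (-9.297602, -19.938771)
h = r sin θ − e = -19.938771 − 14 = -33.938771
x = r cos θ + √(L² − h²) = -9.297602 + 195.069628 = 185.772026
dx/dθ = −r sin θ − h·r cos θ/√(L² − h²) (θ in radians; h = -33.938771) = 18.321148

x = 185.7720, dx/dθ = 18.3211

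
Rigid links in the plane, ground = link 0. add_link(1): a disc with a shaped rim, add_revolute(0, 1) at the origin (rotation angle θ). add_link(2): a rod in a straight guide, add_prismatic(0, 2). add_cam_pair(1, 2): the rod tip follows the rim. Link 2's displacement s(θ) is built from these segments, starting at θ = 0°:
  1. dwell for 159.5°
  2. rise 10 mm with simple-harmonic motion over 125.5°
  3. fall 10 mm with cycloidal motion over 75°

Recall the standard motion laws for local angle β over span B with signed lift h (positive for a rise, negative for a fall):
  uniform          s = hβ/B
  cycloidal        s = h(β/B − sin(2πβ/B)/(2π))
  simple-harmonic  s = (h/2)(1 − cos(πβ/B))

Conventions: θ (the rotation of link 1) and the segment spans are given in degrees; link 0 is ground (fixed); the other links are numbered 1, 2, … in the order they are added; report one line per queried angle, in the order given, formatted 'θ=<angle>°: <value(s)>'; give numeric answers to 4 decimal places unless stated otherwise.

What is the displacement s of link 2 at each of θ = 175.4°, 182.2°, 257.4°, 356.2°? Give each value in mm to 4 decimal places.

segment 1 (0° to 159.5°, dwell): s unchanged at 0.0000
θ = 175.4° falls in segment 2 (159.5° to 285°, simple-harmonic, h = 10): β = 175.4 − 159.5 = 15.9°, B = 125.5°; Δs = 10/2·(1 − cos(π·0.1267)) = 0.3908; s = 0.0000 + 0.3908 = 0.3908
θ = 182.2° falls in segment 2 (159.5° to 285°, simple-harmonic, h = 10): β = 182.2 − 159.5 = 22.7°, B = 125.5°; Δs = 10/2·(1 − cos(π·0.1809)) = 0.7858; s = 0.0000 + 0.7858 = 0.7858
θ = 257.4° falls in segment 2 (159.5° to 285°, simple-harmonic, h = 10): β = 257.4 − 159.5 = 97.9°, B = 125.5°; Δs = 10/2·(1 − cos(π·0.7801)) = 8.8534; s = 0.0000 + 8.8534 = 8.8534
segment 2 (159.5° to 285°, simple-harmonic, h = 10) is passed completely: s = 0.0000 + (10) = 10.0000
θ = 356.2° falls in segment 3 (285° to 360°, cycloidal, h = -10): β = 356.2 − 285 = 71.2°, B = 75°; Δs = -10·(0.9493 − sin(2π·0.9493)/(2π)) = -9.9915; s = 10.0000 − 9.9915 = 0.0085

θ=175.4°: 0.3908
θ=182.2°: 0.7858
θ=257.4°: 8.8534
θ=356.2°: 0.0085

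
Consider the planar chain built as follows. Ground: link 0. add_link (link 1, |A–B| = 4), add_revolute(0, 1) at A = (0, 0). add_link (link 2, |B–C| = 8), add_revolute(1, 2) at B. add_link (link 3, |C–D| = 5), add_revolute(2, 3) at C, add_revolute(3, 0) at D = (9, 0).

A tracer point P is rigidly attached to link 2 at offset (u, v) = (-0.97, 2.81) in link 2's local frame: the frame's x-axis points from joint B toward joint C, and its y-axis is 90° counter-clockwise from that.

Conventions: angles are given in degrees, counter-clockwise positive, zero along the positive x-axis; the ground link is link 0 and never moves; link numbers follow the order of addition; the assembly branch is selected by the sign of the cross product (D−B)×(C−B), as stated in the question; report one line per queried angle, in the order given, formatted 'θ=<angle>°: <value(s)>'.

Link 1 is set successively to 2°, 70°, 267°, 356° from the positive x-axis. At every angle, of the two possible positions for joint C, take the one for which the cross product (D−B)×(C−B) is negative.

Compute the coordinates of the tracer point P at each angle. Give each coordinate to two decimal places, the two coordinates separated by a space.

A=(0,0), D=(9.00,0)
θ=2°: B = A + 4.00·(cos2°, sin2°) = (3.9976, 0.1396)
θ=2°: |BD| = 5.0044
θ=2°: circle(B,8.00) ∩ circle(D,5.00): a=6.3988, h=4.8016
θ=2°:   candidates: C₊=(10.5278,4.7609) cross=24.029; C₋=(10.2599,-4.8387) cross=-24.029
θ=2°:   branch - wants cross < 0 → take C=(10.2599,-4.8387) (cross=-24.029)
θ=2°: ex = (C−B)/|BC| = (0.7828,-0.6223); ey = (0.6223,0.7828)
θ=2°: P = B + -0.97·ex + 2.81·ey = (4.9869,2.9429)
θ=70°: B = A + 4.00·(cos70°, sin70°) = (1.3681, 3.7588)
θ=70°: |BD| = 8.5073
θ=70°: circle(B,8.00) ∩ circle(D,5.00): a=6.5458, h=4.5992
θ=70°:   candidates: C₊=(9.2724,4.9926) cross=39.127; C₋=(5.2083,-3.2593) cross=-39.127
θ=70°:   branch - wants cross < 0 → take C=(5.2083,-3.2593) (cross=-39.127)
θ=70°: ex = (C−B)/|BC| = (0.4800,-0.8773); ey = (0.8773,0.4800)
θ=70°: P = B + -0.97·ex + 2.81·ey = (3.3675,5.9586)
θ=267°: B = A + 4.00·(cos267°, sin267°) = (-0.2093, -3.9945)
θ=267°: |BD| = 10.0383
θ=267°: circle(B,8.00) ∩ circle(D,5.00): a=6.9617, h=3.9414
θ=267°:   candidates: C₊=(4.6091,2.3916) cross=39.565; C₋=(7.7458,-4.8402) cross=-39.565
θ=267°:   branch - wants cross < 0 → take C=(7.7458,-4.8402) (cross=-39.565)
θ=267°: ex = (C−B)/|BC| = (0.9944,-0.1057); ey = (0.1057,0.9944)
θ=267°: P = B + -0.97·ex + 2.81·ey = (-0.8769,-1.0977)
θ=356°: B = A + 4.00·(cos356°, sin356°) = (3.9903, -0.2790)
θ=356°: |BD| = 5.0175
θ=356°: circle(B,8.00) ∩ circle(D,5.00): a=6.3951, h=4.8065
θ=356°:   candidates: C₊=(10.1082,4.8756) cross=24.116; C₋=(10.6428,-4.7224) cross=-24.116
θ=356°:   branch - wants cross < 0 → take C=(10.6428,-4.7224) (cross=-24.116)
θ=356°: ex = (C−B)/|BC| = (0.8316,-0.5554); ey = (0.5554,0.8316)
θ=356°: P = B + -0.97·ex + 2.81·ey = (4.7444,2.5964)

θ=2°: 4.99 2.94
θ=70°: 3.37 5.96
θ=267°: -0.88 -1.10
θ=356°: 4.74 2.60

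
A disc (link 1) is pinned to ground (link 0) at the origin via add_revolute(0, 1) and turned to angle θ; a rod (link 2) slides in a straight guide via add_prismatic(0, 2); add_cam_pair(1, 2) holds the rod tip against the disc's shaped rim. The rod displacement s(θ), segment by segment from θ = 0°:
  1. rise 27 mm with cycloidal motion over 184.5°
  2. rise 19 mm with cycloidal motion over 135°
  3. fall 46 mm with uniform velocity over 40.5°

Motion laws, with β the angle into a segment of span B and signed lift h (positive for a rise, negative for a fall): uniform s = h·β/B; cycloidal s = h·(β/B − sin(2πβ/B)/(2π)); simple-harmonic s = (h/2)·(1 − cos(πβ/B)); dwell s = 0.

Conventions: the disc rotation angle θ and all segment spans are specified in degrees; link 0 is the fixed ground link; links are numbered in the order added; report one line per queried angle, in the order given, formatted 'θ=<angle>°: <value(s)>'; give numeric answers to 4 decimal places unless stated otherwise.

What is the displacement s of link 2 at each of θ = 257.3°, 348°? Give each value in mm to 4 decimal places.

segment 1 (0° to 184.5°, cycloidal, h = 27) is passed completely: s = 0.0000 + (27) = 27.0000
θ = 257.3° falls in segment 2 (184.5° to 319.5°, cycloidal, h = 19): β = 257.3 − 184.5 = 72.8°, B = 135°; Δs = 19·(0.5393 − sin(2π·0.5393)/(2π)) = 10.9843; s = 27.0000 + 10.9843 = 37.9843
segment 2 (184.5° to 319.5°, cycloidal, h = 19) is passed completely: s = 27.0000 + (19) = 46.0000
θ = 348° falls in segment 3 (319.5° to 360°, uniform, h = -46): β = 348 − 319.5 = 28.5°, B = 40.5°; Δs = -46·28.5/40.5 = -32.3704; s = 46.0000 − 32.3704 = 13.6296

θ=257.3°: 37.9843
θ=348°: 13.6296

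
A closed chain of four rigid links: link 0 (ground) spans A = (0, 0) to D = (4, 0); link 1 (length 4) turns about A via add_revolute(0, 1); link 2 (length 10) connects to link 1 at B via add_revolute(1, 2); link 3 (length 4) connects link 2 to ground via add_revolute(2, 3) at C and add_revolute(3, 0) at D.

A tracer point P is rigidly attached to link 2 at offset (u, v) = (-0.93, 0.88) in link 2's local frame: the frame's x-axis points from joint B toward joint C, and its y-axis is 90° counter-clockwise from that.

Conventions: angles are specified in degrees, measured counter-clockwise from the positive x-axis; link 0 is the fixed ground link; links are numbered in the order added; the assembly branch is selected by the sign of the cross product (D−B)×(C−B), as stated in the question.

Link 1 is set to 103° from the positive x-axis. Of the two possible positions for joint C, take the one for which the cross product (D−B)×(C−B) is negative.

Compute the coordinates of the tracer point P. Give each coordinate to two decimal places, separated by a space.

A=(0,0), D=(4.00,0)
B = A + 4.00·(cos103°, sin103°) = (-0.8998, 3.8975)
|BD| = 6.2609
circle(B,10.00) ∩ circle(D,4.00): a=9.8388, h=1.7885
  candidates: C₊=(7.9134,-0.8276) cross=11.197; C₋=(5.6868,-3.6270) cross=-11.197
  branch - wants cross < 0 → take C=(5.6868,-3.6270) (cross=-11.197)
ex = (C−B)/|BC| = (0.6587,-0.7524); ey = (0.7524,0.6587)
P = B + -0.93·ex + 0.88·ey = (-0.8502,5.1769)

-0.85 5.18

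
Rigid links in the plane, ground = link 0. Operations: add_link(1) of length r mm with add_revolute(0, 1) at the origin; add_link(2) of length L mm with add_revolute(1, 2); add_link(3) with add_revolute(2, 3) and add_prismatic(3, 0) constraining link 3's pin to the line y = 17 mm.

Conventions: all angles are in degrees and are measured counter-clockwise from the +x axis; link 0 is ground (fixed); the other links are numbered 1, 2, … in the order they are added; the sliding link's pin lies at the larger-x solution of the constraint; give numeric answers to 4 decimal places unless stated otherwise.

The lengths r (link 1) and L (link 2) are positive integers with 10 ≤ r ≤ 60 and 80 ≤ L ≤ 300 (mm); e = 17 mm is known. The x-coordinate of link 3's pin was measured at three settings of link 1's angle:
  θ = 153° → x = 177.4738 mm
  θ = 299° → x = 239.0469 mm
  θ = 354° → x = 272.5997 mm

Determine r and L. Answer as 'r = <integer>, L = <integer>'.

constraint per measurement: (x − r cos θ)² + (r sin θ − e)² = L²
subtracting the θ₁ and θ₂ equations cancels the r² and L² terms:
r = (x₁² − x₂²) / (2[(x₁cos θ₁ + e sin θ₁) − (x₂cos θ₂ + e sin θ₂)]) = 51.0000 → r = 51
L² = (x₁ − r cos θ₁)² + (r sin θ₁ − e)² = 49729.0222 → L = 223.0000 → L = 223
check at θ₃=354°: x = 272.5997 (printed 272.5997) ✓

r = 51, L = 223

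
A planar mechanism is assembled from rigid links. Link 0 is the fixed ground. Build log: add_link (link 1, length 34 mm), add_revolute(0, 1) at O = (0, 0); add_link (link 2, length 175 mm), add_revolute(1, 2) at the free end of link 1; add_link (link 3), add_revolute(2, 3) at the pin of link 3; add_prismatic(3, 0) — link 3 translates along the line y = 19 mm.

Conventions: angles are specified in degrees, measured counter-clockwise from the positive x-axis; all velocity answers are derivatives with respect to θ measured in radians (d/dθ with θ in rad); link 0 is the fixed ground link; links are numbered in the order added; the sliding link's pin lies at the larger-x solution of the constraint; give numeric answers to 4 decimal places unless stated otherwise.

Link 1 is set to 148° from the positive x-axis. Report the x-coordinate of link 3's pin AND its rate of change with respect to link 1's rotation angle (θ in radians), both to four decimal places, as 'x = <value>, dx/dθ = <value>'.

geometry: r = 34 mm, L = 175 mm, e = 19 mm
crank pin P = (r cos θ, r sin θ) = (-28.833635, 18.017255)
h = r sin θ − e = 18.017255 − 19 = -0.982745
x = r cos θ + √(L² − h²) = -28.833635 + 174.997241 = 146.163605
dx/dθ = −r sin θ − h·r cos θ/√(L² − h²) (θ in radians; h = -0.982745) = -18.179178

x = 146.1636, dx/dθ = -18.1792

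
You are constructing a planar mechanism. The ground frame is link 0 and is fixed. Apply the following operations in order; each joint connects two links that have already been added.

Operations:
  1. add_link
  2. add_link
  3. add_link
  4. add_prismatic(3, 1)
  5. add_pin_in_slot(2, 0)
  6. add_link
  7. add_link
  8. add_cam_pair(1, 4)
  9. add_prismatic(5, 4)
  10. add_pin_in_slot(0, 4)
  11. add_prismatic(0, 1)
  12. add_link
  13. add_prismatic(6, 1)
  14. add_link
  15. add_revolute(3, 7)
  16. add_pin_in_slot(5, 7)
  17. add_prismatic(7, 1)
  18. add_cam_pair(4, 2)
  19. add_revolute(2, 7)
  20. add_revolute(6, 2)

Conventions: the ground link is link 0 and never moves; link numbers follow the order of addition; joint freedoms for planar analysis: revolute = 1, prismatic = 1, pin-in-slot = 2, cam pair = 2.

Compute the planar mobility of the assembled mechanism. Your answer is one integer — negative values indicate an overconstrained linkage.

(L,J1,J2)=(1,0,0); link0 fixed
link1: (2,0,0)
link2: (3,0,0)
link3: (4,0,0)
P 3-1 [J1]: (4,1,0)
PS 2-0 [J2]: (4,1,1)
link4: (5,1,1)
link5: (6,1,1)
C 1-4 [J2]: (6,1,2)
P 5-4 [J1]: (6,2,2)
PS 0-4 [J2]: (6,2,3)
P 0-1 [J1]: (6,3,3)
link6: (7,3,3)
P 6-1 [J1]: (7,4,3)
link7: (8,4,3)
R 3-7 [J1]: (8,5,3)
PS 5-7 [J2]: (8,5,4)
P 7-1 [J1]: (8,6,4)
C 4-2 [J2]: (8,6,5)
R 2-7 [J1]: (8,7,5)
R 6-2 [J1]: (8,8,5)
Grübler: 3·7 − 2·8 − 5 = 0

M = 0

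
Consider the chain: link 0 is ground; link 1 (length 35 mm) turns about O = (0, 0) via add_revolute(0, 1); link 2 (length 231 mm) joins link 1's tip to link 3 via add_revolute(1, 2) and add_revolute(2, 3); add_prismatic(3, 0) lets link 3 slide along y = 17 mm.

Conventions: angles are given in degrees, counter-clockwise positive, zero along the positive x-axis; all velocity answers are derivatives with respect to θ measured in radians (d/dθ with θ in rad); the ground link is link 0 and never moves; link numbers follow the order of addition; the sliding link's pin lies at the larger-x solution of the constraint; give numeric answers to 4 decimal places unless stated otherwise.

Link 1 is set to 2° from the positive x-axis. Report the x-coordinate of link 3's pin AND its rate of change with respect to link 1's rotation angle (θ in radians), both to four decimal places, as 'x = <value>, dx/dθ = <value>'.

geometry: r = 35 mm, L = 231 mm, e = 17 mm
crank pin P = (r cos θ, r sin θ) = (34.978679, 1.221482)
h = r sin θ − e = 1.221482 − 17 = -15.778518
x = r cos θ + √(L² − h²) = 34.978679 + 230.460492 = 265.439171
dx/dθ = −r sin θ − h·r cos θ/√(L² − h²) (θ in radians; h = -15.778518) = 1.173339

x = 265.4392, dx/dθ = 1.1733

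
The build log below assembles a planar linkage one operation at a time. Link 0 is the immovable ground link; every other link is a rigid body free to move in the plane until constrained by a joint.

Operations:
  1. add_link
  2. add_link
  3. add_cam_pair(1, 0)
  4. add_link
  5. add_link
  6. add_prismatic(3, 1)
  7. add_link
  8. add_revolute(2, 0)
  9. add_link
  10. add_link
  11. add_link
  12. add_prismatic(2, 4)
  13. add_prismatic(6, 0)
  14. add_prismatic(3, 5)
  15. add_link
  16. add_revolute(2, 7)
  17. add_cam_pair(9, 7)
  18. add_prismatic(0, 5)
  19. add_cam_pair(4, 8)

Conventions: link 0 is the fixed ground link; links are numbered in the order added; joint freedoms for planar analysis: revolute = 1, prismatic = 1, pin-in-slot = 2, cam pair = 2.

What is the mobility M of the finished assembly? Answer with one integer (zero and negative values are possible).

(L,J1,J2)=(1,0,0); link0 fixed
link1: (2,0,0)
link2: (3,0,0)
C 1-0 [J2]: (3,0,1)
link3: (4,0,1)
link4: (5,0,1)
P 3-1 [J1]: (5,1,1)
link5: (6,1,1)
R 2-0 [J1]: (6,2,1)
link6: (7,2,1)
link7: (8,2,1)
link8: (9,2,1)
P 2-4 [J1]: (9,3,1)
P 6-0 [J1]: (9,4,1)
P 3-5 [J1]: (9,5,1)
link9: (10,5,1)
R 2-7 [J1]: (10,6,1)
C 9-7 [J2]: (10,6,2)
P 0-5 [J1]: (10,7,2)
C 4-8 [J2]: (10,7,3)
Grübler: 3·9 − 2·7 − 3 = 10

M = 10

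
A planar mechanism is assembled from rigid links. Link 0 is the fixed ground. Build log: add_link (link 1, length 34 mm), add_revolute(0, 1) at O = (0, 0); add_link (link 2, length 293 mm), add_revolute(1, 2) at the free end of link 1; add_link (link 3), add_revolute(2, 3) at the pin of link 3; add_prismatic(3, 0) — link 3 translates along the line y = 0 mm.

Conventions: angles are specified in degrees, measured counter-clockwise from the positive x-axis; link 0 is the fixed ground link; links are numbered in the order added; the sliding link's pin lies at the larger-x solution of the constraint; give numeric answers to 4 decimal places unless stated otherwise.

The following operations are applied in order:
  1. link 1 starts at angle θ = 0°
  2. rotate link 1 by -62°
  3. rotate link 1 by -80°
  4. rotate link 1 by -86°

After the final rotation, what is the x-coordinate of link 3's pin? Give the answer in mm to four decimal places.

geometry: r = 34 mm, L = 293 mm, e = 0 mm; θ starts at 0°
rotate link 1 by -62°: θ ← 0° -62° = -62°
rotate link 1 by -80°: θ ← -62° -80° = -142°
rotate link 1 by -86°: θ ← -142° -86° = -228°
crank pin P = (r cos θ, r sin θ) = (-22.750441, 25.266924)
h = r sin θ − e = 25.266924 − 0 = 25.266924
x = r cos θ + √(L² − h²) = -22.750441 + 291.908517 = 269.158077

269.1581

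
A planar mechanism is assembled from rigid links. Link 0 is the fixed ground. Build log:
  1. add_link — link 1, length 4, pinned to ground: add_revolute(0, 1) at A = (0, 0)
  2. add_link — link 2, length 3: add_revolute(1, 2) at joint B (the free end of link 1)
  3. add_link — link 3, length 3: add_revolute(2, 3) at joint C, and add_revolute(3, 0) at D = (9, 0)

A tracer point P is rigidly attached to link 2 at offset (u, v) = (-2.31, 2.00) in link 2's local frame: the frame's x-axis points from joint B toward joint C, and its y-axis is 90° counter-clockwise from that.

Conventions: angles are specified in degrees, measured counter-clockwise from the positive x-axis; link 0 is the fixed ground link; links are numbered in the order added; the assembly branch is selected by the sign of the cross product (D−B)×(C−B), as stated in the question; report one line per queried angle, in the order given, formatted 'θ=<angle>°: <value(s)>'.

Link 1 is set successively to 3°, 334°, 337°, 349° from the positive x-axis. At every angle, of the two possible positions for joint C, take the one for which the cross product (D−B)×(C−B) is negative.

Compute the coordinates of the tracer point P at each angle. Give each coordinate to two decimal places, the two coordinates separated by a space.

A=(0,0), D=(9.00,0)
θ=3°: B = A + 4.00·(cos3°, sin3°) = (3.9945, 0.2093)
θ=3°: |BD| = 5.0099
θ=3°: circle(B,3.00) ∩ circle(D,3.00): a=2.5049, h=1.6509
θ=3°:   candidates: C₊=(6.5662,1.7541) cross=8.271; C₋=(6.4283,-1.5447) cross=-8.271
θ=3°:   branch - wants cross < 0 → take C=(6.4283,-1.5447) (cross=-8.271)
θ=3°: ex = (C−B)/|BC| = (0.8113,-0.5847); ey = (0.5847,0.8113)
θ=3°: P = B + -2.31·ex + 2.00·ey = (3.2899,3.1825)
θ=334°: B = A + 4.00·(cos334°, sin334°) = (3.5952, -1.7535)
θ=334°: |BD| = 5.6822
θ=334°: circle(B,3.00) ∩ circle(D,3.00): a=2.8411, h=0.9635
θ=334°:   candidates: C₊=(6.0003,0.0397) cross=5.475; C₋=(6.5949,-1.7932) cross=-5.475
θ=334°:   branch - wants cross < 0 → take C=(6.5949,-1.7932) (cross=-5.475)
θ=334°: ex = (C−B)/|BC| = (0.9999,-0.0132); ey = (0.0132,0.9999)
θ=334°: P = B + -2.31·ex + 2.00·ey = (1.3119,0.2769)
θ=337°: B = A + 4.00·(cos337°, sin337°) = (3.6820, -1.5629)
θ=337°: |BD| = 5.5429
θ=337°: circle(B,3.00) ∩ circle(D,3.00): a=2.7714, h=1.1485
θ=337°:   candidates: C₊=(6.0172,0.3205) cross=6.366; C₋=(6.6649,-1.8834) cross=-6.366
θ=337°:   branch - wants cross < 0 → take C=(6.6649,-1.8834) (cross=-6.366)
θ=337°: ex = (C−B)/|BC| = (0.9943,-0.1068); ey = (0.1068,0.9943)
θ=337°: P = B + -2.31·ex + 2.00·ey = (1.5989,0.6724)
θ=349°: B = A + 4.00·(cos349°, sin349°) = (3.9265, -0.7632)
θ=349°: |BD| = 5.1306
θ=349°: circle(B,3.00) ∩ circle(D,3.00): a=2.5653, h=1.5554
θ=349°:   candidates: C₊=(6.2319,1.1565) cross=7.980; C₋=(6.6946,-1.9197) cross=-7.980
θ=349°:   branch - wants cross < 0 → take C=(6.6946,-1.9197) (cross=-7.980)
θ=349°: ex = (C−B)/|BC| = (0.9227,-0.3855); ey = (0.3855,0.9227)
θ=349°: P = B + -2.31·ex + 2.00·ey = (2.5660,1.9727)

θ=3°: 3.29 3.18
θ=334°: 1.31 0.28
θ=337°: 1.60 0.67
θ=349°: 2.57 1.97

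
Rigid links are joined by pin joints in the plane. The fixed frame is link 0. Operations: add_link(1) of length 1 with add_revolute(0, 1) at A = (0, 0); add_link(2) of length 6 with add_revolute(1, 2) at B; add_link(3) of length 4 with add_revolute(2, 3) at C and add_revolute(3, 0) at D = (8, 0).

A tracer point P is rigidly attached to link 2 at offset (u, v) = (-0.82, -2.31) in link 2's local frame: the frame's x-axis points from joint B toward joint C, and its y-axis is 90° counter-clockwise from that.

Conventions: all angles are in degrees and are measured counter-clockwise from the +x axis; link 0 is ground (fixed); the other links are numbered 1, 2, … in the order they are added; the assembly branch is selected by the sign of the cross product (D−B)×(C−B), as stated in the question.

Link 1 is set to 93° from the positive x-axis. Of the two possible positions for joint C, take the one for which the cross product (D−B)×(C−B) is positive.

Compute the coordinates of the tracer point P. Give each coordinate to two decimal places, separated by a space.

A=(0,0), D=(8.00,0)
B = A + 1.00·(cos93°, sin93°) = (-0.0523, 0.9986)
|BD| = 8.1140
circle(B,6.00) ∩ circle(D,4.00): a=5.2894, h=2.8323
  candidates: C₊=(5.5455,3.1584) cross=22.981; C₋=(4.8483,-2.4631) cross=-22.981
  branch + wants cross > 0 → take C=(5.5455,3.1584) (cross=22.981)
ex = (C−B)/|BC| = (0.9330,0.3600); ey = (-0.3600,0.9330)
P = B + -0.82·ex + -2.31·ey = (0.0141,-1.4517)

0.01 -1.45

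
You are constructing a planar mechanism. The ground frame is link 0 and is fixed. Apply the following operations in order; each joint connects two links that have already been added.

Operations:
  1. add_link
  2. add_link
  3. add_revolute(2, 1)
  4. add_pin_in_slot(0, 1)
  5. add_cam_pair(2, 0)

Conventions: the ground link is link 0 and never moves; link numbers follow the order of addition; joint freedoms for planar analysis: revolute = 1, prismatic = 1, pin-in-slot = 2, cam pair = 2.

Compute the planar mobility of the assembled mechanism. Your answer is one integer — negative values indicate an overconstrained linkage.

L=1 J1=0 J2=0
add link → L=2 J1=0 J2=0
add link → L=3 J1=0 J2=0
R@2,1 dof=1 J1 → L=3 J1=1 J2=0
PS@0,1 dof=2 J2 → L=3 J1=1 J2=1
C@2,0 dof=2 J2 → L=3 J1=1 J2=2
M=3(L−1)−2J1−J2=3·2−2·1−2=2

M = 2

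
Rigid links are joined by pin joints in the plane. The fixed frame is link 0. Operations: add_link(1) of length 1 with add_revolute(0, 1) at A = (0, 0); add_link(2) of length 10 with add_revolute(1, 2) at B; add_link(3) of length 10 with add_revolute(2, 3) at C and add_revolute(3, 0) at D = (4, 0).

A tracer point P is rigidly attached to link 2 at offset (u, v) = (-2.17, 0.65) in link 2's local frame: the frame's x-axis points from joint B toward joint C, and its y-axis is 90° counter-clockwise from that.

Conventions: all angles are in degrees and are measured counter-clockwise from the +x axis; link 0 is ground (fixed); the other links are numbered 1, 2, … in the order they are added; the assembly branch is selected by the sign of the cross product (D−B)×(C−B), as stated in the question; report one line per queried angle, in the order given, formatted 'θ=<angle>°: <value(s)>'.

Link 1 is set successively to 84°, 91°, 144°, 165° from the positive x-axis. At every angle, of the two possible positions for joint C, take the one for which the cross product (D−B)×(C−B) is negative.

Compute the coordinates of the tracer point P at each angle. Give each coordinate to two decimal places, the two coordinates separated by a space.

A=(0,0), D=(4.00,0)
θ=84°: B = A + 1.00·(cos84°, sin84°) = (0.1045, 0.9945)
θ=84°: |BD| = 4.0204
θ=84°: circle(B,10.00) ∩ circle(D,10.00): a=2.0102, h=9.7959
θ=84°:   candidates: C₊=(4.4754,9.9887) cross=39.384; C₋=(-0.3709,-8.9942) cross=-39.384
θ=84°:   branch - wants cross < 0 → take C=(-0.3709,-8.9942) (cross=-39.384)
θ=84°: ex = (C−B)/|BC| = (-0.0475,-0.9989); ey = (0.9989,-0.0475)
θ=84°: P = B + -2.17·ex + 0.65·ey = (0.8570,3.1312)
θ=91°: B = A + 1.00·(cos91°, sin91°) = (-0.0175, 0.9998)
θ=91°: |BD| = 4.1400
θ=91°: circle(B,10.00) ∩ circle(D,10.00): a=2.0700, h=9.7834
θ=91°:   candidates: C₊=(4.3541,9.9937) cross=40.503; C₋=(-0.3715,-8.9939) cross=-40.503
θ=91°:   branch - wants cross < 0 → take C=(-0.3715,-8.9939) (cross=-40.503)
θ=91°: ex = (C−B)/|BC| = (-0.0354,-0.9994); ey = (0.9994,-0.0354)
θ=91°: P = B + -2.17·ex + 0.65·ey = (0.7090,3.1455)
θ=144°: B = A + 1.00·(cos144°, sin144°) = (-0.8090, 0.5878)
θ=144°: |BD| = 4.8448
θ=144°: circle(B,10.00) ∩ circle(D,10.00): a=2.4224, h=9.7022
θ=144°:   candidates: C₊=(2.7726,9.9244) cross=47.005; C₋=(0.4184,-9.3366) cross=-47.005
θ=144°:   branch - wants cross < 0 → take C=(0.4184,-9.3366) (cross=-47.005)
θ=144°: ex = (C−B)/|BC| = (0.1227,-0.9924); ey = (0.9924,0.1227)
θ=144°: P = B + -2.17·ex + 0.65·ey = (-0.4303,2.8212)
θ=165°: B = A + 1.00·(cos165°, sin165°) = (-0.9659, 0.2588)
θ=165°: |BD| = 4.9727
θ=165°: circle(B,10.00) ∩ circle(D,10.00): a=2.4863, h=9.6860
θ=165°:   candidates: C₊=(2.0212,9.8023) cross=48.165; C₋=(1.0129,-9.5434) cross=-48.165
θ=165°:   branch - wants cross < 0 → take C=(1.0129,-9.5434) (cross=-48.165)
θ=165°: ex = (C−B)/|BC| = (0.1979,-0.9802); ey = (0.9802,0.1979)
θ=165°: P = B + -2.17·ex + 0.65·ey = (-0.7582,2.5145)

θ=84°: 0.86 3.13
θ=91°: 0.71 3.15
θ=144°: -0.43 2.82
θ=165°: -0.76 2.51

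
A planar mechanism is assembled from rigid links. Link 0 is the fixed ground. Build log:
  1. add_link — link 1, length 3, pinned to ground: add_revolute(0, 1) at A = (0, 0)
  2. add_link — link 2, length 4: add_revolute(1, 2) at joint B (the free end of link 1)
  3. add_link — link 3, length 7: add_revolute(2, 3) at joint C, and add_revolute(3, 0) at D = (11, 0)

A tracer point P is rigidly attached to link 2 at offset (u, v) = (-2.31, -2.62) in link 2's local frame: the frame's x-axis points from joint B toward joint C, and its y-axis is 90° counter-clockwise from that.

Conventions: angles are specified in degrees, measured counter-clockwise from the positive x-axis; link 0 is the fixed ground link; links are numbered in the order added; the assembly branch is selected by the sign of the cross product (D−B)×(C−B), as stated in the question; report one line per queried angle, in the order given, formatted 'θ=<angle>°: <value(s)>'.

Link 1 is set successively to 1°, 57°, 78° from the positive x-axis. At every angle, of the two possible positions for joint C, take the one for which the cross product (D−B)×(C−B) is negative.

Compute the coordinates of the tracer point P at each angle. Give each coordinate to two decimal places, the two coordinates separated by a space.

A=(0,0), D=(11.00,0)
θ=1°: B = A + 3.00·(cos1°, sin1°) = (2.9995, 0.0524)
θ=1°: |BD| = 8.0006
θ=1°: circle(B,4.00) ∩ circle(D,7.00): a=1.9380, h=3.4992
θ=1°:   candidates: C₊=(4.9604,3.5388) cross=27.996; C₋=(4.9146,-3.4594) cross=-27.996
θ=1°:   branch - wants cross < 0 → take C=(4.9146,-3.4594) (cross=-27.996)
θ=1°: ex = (C−B)/|BC| = (0.4788,-0.8779); ey = (0.8779,0.4788)
θ=1°: P = B + -2.31·ex + -2.62·ey = (-0.4066,0.8261)
θ=57°: B = A + 3.00·(cos57°, sin57°) = (1.6339, 2.5160)
θ=57°: |BD| = 9.6981
θ=57°: circle(B,4.00) ∩ circle(D,7.00): a=3.1477, h=2.4682
θ=57°:   candidates: C₊=(5.3142,4.0831) cross=23.937; C₋=(4.0335,-0.6843) cross=-23.937
θ=57°:   branch - wants cross < 0 → take C=(4.0335,-0.6843) (cross=-23.937)
θ=57°: ex = (C−B)/|BC| = (0.5999,-0.8001); ey = (0.8001,0.5999)
θ=57°: P = B + -2.31·ex + -2.62·ey = (-1.8480,2.7924)
θ=78°: B = A + 3.00·(cos78°, sin78°) = (0.6237, 2.9344)
θ=78°: |BD| = 10.7832
θ=78°: circle(B,4.00) ∩ circle(D,7.00): a=3.8615, h=1.0436
θ=78°:   candidates: C₊=(4.6235,2.8879) cross=11.254; C₋=(4.0555,0.8794) cross=-11.254
θ=78°:   branch - wants cross < 0 → take C=(4.0555,0.8794) (cross=-11.254)
θ=78°: ex = (C−B)/|BC| = (0.8579,-0.5138); ey = (0.5138,0.8579)
θ=78°: P = B + -2.31·ex + -2.62·ey = (-2.7042,1.8735)

θ=1°: -0.41 0.83
θ=57°: -1.85 2.79
θ=78°: -2.70 1.87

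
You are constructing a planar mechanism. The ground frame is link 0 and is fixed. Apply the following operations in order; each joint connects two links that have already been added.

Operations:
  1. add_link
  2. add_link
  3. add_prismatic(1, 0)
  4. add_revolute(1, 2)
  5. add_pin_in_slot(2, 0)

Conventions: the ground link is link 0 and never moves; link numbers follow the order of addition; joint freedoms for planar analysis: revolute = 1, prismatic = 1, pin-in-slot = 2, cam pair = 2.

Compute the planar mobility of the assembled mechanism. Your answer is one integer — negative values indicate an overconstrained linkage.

(L,J1,J2)=(1,0,0); link0 fixed
link1: (2,0,0)
link2: (3,0,0)
P 1-0 [J1]: (3,1,0)
R 1-2 [J1]: (3,2,0)
PS 2-0 [J2]: (3,2,1)
Grübler: 3·2 − 2·2 − 1 = 1

M = 1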